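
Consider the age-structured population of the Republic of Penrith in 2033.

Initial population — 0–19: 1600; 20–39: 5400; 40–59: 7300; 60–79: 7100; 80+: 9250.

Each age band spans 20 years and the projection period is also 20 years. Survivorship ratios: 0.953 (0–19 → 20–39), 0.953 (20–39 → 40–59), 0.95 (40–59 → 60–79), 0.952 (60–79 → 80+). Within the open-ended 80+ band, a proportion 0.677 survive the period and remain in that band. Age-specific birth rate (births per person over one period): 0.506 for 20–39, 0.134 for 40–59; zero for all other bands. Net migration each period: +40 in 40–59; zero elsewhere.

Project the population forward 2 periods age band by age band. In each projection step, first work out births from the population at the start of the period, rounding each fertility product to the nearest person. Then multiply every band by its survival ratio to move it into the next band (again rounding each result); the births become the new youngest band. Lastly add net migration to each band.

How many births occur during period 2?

— Period 1 —
Births: 5400 * 0.506 = 2732 ; 7300 * 0.134 = 978 → total 3710
20–39: 1600 * 0.953 = 1525
40–59: 5400 * 0.953 = 5146
60–79: 7300 * 0.95 = 6935
80+: 7100 * 0.952 + 9250 * 0.677 = 6759 + 6262 = 13021
Net migration: 40–59 + 40 → 5186
Giving 3710 / 1525 / 5186 / 6935 / 13021.
— Period 2 —
Births: 1525 * 0.506 = 772 ; 5186 * 0.134 = 695 → total 1467
20–39: 3710 * 0.953 = 3536
40–59: 1525 * 0.953 = 1453
60–79: 5186 * 0.95 = 4927
80+: 6935 * 0.952 + 13021 * 0.677 = 6602 + 8815 = 15417
Net migration: 40–59 + 40 → 1493
Giving 1467 / 3536 / 1493 / 4927 / 15417.

1467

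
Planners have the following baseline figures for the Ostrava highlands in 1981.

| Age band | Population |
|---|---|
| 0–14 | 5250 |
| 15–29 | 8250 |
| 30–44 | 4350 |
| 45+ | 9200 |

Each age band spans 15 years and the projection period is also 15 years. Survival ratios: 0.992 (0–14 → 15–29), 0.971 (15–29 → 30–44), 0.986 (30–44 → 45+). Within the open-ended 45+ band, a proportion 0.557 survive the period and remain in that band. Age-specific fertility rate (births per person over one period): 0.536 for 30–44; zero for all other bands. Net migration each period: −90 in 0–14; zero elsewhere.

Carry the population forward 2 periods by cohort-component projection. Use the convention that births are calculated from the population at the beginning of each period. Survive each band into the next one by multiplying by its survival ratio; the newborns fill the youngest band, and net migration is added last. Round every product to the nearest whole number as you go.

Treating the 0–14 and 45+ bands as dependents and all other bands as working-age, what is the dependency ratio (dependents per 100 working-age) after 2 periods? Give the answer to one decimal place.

Let group 1 be 0–14 through group 4 = 45+.
— Period 1 —
Births: 4350 × 0.536 = 2332
Group 2: 5250 × 0.992 = 5208
Group 3: 8250 × 0.971 = 8011
Group 4: 4350 × 0.986 + 9200 × 0.557 = 4289 + 5124 = 9413
Net migration: Group 1 − 90 → 2242
→ [2242, 5208, 8011, 9413]
— Period 2 —
Births: 8011 × 0.536 = 4294
Group 2: 2242 × 0.992 = 2224
Group 3: 5208 × 0.971 = 5057
Group 4: 8011 × 0.986 + 9413 × 0.557 = 7899 + 5243 = 13142
Net migration: Group 1 − 90 → 4204
→ [4204, 2224, 5057, 13142]
Dependents (band 0–14 + band 45+) = 4204 + 13142 = 17346; working-age = 7281; ratio = 17346/7281 × 100 = 238.2

238.2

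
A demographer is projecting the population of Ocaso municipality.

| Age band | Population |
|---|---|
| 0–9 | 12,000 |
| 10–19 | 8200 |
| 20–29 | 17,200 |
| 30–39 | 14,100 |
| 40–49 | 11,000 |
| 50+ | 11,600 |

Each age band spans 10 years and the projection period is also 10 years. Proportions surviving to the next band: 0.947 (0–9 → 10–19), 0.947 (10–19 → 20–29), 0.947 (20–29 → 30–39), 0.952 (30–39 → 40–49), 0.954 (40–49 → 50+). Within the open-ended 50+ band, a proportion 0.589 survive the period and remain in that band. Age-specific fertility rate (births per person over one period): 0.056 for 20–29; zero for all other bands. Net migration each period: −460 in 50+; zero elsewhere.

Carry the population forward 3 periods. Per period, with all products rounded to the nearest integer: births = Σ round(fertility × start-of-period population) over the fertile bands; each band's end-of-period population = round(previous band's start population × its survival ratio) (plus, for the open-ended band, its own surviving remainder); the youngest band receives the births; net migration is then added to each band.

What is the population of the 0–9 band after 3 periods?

[period 1]
Births: 17200 * 0.056 = 963
10–19: 12000 * 0.947 = 11364
20–29: 8200 * 0.947 = 7765
30–39: 17200 * 0.947 = 16288
40–49: 14100 * 0.952 = 13423
50+: 11000 * 0.954 + 11600 * 0.589 = 10494 + 6832 = 17326
Net migration: 50+ − 460 → 16866
Population now: 0–9=963, 10–19=11364, 20–29=7765, 30–39=16288, 40–49=13423, 50+=16866
[period 2]
Births: 7765 * 0.056 = 435
10–19: 963 * 0.947 = 912
20–29: 11364 * 0.947 = 10762
30–39: 7765 * 0.947 = 7353
40–49: 16288 * 0.952 = 15506
50+: 13423 * 0.954 + 16866 * 0.589 = 12806 + 9934 = 22740
Net migration: 50+ − 460 → 22280
Population now: 0–9=435, 10–19=912, 20–29=10762, 30–39=7353, 40–49=15506, 50+=22280
[period 3]
Births: 10762 * 0.056 = 603
10–19: 435 * 0.947 = 412
20–29: 912 * 0.947 = 864
30–39: 10762 * 0.947 = 10192
40–49: 7353 * 0.952 = 7000
50+: 15506 * 0.954 + 22280 * 0.589 = 14793 + 13123 = 27916
Net migration: 50+ − 460 → 27456
Population now: 0–9=603, 10–19=412, 20–29=864, 30–39=10192, 40–49=7000, 50+=27456

603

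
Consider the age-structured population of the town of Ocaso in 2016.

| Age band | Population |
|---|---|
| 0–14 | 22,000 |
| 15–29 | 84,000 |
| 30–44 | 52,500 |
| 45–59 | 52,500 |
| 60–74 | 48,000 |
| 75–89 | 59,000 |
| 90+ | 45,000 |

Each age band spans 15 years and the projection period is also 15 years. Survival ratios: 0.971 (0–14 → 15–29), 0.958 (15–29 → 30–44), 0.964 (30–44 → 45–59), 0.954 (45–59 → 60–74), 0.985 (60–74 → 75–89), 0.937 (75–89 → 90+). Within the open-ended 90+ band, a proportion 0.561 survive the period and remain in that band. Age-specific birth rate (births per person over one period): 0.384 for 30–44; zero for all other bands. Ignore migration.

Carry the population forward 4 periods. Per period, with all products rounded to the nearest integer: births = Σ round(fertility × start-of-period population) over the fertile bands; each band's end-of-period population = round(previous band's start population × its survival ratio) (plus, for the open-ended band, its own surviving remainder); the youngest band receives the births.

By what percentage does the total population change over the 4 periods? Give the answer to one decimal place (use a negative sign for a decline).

(Bands numbered youngest = 1 to oldest = 7.)
Period 1.
Births: 52500 × 0.384 = 20160
Band 2: 22000 × 0.971 = 21362
Band 3: 84000 × 0.958 = 80472
Band 4: 52500 × 0.964 = 50610
Band 5: 52500 × 0.954 = 50085
Band 6: 48000 × 0.985 = 47280
Band 7: 59000 × 0.937 + 45000 × 0.561 = 55283 + 25245 = 80528
Population now: 0–14=20160, 15–29=21362, 30–44=80472, 45–59=50610, 60–74=50085, 75–89=47280, 90+=80528
Period 2.
Births: 80472 × 0.384 = 30901
Band 2: 20160 × 0.971 = 19575
Band 3: 21362 × 0.958 = 20465
Band 4: 80472 × 0.964 = 77575
Band 5: 50610 × 0.954 = 48282
Band 6: 50085 × 0.985 = 49334
Band 7: 47280 × 0.937 + 80528 × 0.561 = 44301 + 45176 = 89477
Population now: 0–14=30901, 15–29=19575, 30–44=20465, 45–59=77575, 60–74=48282, 75–89=49334, 90+=89477
Period 3.
Births: 20465 × 0.384 = 7859
Band 2: 30901 × 0.971 = 30005
Band 3: 19575 × 0.958 = 18753
Band 4: 20465 × 0.964 = 19728
Band 5: 77575 × 0.954 = 74007
Band 6: 48282 × 0.985 = 47558
Band 7: 49334 × 0.937 + 89477 × 0.561 = 46226 + 50197 = 96423
Population now: 0–14=7859, 15–29=30005, 30–44=18753, 45–59=19728, 60–74=74007, 75–89=47558, 90+=96423
Period 4.
Births: 18753 × 0.384 = 7201
Band 2: 7859 × 0.971 = 7631
Band 3: 30005 × 0.958 = 28745
Band 4: 18753 × 0.964 = 18078
Band 5: 19728 × 0.954 = 18821
Band 6: 74007 × 0.985 = 72897
Band 7: 47558 × 0.937 + 96423 × 0.561 = 44562 + 54093 = 98655
Population now: 0–14=7201, 15–29=7631, 30–44=28745, 45–59=18078, 60–74=18821, 75–89=72897, 90+=98655
Total: 363000 → 252028; change = -110972; percentage change = -30.6%

-30.6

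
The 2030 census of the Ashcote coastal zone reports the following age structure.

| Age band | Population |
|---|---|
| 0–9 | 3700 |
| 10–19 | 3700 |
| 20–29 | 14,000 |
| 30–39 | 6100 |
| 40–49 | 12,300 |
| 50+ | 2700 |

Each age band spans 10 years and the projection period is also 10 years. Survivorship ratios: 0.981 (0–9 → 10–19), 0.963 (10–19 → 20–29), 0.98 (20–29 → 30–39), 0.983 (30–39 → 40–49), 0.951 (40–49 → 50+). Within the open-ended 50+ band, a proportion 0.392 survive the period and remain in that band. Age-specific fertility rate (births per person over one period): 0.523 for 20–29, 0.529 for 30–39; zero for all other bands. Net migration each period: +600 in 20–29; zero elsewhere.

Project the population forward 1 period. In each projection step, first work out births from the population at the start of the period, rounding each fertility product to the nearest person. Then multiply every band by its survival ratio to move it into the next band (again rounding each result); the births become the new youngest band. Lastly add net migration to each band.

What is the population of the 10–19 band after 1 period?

3630

(Bands numbered youngest = 1 to oldest = 6.)
After projecting period 1:
Births: 14000 × 0.523 = 7322 ; 6100 × 0.529 = 3227 → total 10549
Band 2: 3700 × 0.981 = 3630
Band 3: 3700 × 0.963 = 3563
Band 4: 14000 × 0.98 = 13720
Band 5: 6100 × 0.983 = 5996
Band 6: 12300 × 0.951 + 2700 × 0.392 = 11697 + 1058 = 12755
Net migration: Band 3 + 600 → 4163
Population now: 0–9=10549, 10–19=3630, 20–29=4163, 30–39=13720, 40–49=5996, 50+=12755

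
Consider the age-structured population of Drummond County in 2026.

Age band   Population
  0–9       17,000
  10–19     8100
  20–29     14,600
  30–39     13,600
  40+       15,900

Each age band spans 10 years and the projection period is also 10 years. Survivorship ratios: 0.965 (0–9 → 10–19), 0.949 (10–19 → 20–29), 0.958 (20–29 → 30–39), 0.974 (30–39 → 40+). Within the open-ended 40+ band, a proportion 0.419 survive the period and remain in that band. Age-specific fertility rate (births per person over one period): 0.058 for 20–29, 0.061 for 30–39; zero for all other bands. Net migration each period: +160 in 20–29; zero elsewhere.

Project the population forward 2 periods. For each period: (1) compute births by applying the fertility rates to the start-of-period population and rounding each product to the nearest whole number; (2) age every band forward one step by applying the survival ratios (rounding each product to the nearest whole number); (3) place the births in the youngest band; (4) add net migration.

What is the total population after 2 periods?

48135

— Period 1 —
Births: 14600 × 0.058 = 847, 13600 × 0.061 = 830 ⇒ total 1677
10–19: 17000 × 0.965 = 16405
20–29: 8100 × 0.949 = 7687
30–39: 14600 × 0.958 = 13987
40+: 13600 × 0.974 + 15900 × 0.419 = 13246 + 6662 = 19908
Net migration: 20–29 + 160 → 7847
→ [1677, 16405, 7847, 13987, 19908]
— Period 2 —
Births: 7847 × 0.058 = 455, 13987 × 0.061 = 853 ⇒ total 1308
10–19: 1677 × 0.965 = 1618
20–29: 16405 × 0.949 = 15568
30–39: 7847 × 0.958 = 7517
40+: 13987 × 0.974 + 19908 × 0.419 = 13623 + 8341 = 21964
Net migration: 20–29 + 160 → 15728
→ [1308, 1618, 15728, 7517, 21964]
Total after period 2: 1308 + 1618 + 15728 + 7517 + 21964 = 48135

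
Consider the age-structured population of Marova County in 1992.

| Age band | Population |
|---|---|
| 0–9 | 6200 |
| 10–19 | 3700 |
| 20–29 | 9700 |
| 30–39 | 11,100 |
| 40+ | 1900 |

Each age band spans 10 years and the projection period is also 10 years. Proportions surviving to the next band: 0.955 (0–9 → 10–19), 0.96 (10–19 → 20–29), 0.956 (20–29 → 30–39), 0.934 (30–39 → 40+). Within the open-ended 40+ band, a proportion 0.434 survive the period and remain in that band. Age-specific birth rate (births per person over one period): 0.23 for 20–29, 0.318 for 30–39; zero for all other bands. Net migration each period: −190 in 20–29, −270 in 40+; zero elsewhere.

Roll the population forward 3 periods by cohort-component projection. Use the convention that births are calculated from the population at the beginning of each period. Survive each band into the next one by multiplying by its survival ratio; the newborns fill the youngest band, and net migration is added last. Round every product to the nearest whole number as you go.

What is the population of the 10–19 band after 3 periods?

3555

Period 1:
Births: 9700 × 0.23 = 2231 ; 11100 × 0.318 = 3530 — total 5761
10–19: 6200 × 0.955 = 5921
20–29: 3700 × 0.96 = 3552
30–39: 9700 × 0.956 = 9273
40+: 11100 × 0.934 + 1900 × 0.434 = 10367 + 825 = 11192
Net migration: 20–29 − 190 → 3362; 40+ − 270 → 10922
→ [5761, 5921, 3362, 9273, 10922]
Period 2:
Births: 3362 × 0.23 = 773 ; 9273 × 0.318 = 2949 — total 3722
10–19: 5761 × 0.955 = 5502
20–29: 5921 × 0.96 = 5684
30–39: 3362 × 0.956 = 3214
40+: 9273 × 0.934 + 10922 × 0.434 = 8661 + 4740 = 13401
Net migration: 20–29 − 190 → 5494; 40+ − 270 → 13131
→ [3722, 5502, 5494, 3214, 13131]
Period 3:
Births: 5494 × 0.23 = 1264 ; 3214 × 0.318 = 1022 — total 2286
10–19: 3722 × 0.955 = 3555
20–29: 5502 × 0.96 = 5282
30–39: 5494 × 0.956 = 5252
40+: 3214 × 0.934 + 13131 × 0.434 = 3002 + 5699 = 8701
Net migration: 20–29 − 190 → 5092; 40+ − 270 → 8431
→ [2286, 3555, 5092, 5252, 8431]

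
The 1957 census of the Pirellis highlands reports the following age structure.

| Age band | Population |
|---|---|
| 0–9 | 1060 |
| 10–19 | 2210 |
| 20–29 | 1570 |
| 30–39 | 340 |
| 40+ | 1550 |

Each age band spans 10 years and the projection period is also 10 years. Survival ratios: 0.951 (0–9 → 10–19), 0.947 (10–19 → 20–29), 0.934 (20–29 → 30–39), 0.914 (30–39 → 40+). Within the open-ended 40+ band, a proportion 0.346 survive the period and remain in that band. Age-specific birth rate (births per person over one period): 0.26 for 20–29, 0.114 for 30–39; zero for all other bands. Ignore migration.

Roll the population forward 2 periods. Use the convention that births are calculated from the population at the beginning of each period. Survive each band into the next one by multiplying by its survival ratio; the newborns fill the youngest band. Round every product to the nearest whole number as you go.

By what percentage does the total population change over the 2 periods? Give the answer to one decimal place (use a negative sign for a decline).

-15.6

Call the groups 1 to 5, youngest first.
— Period 1 —
Births: 1570 × 0.26 = 408, 340 × 0.114 = 39 → total 447
Group 2: 1060 × 0.951 = 1008
Group 3: 2210 × 0.947 = 2093
Group 4: 1570 × 0.934 = 1466
Group 5: 340 × 0.914 + 1550 × 0.346 = 311 + 536 = 847
Giving 447 / 1008 / 2093 / 1466 / 847.
— Period 2 —
Births: 2093 × 0.26 = 544, 1466 × 0.114 = 167 → total 711
Group 2: 447 × 0.951 = 425
Group 3: 1008 × 0.947 = 955
Group 4: 2093 × 0.934 = 1955
Group 5: 1466 × 0.914 + 847 × 0.346 = 1340 + 293 = 1633
Giving 711 / 425 / 955 / 1955 / 1633.
Total: 6730 → 5679; change = -1051; percentage change = -15.6%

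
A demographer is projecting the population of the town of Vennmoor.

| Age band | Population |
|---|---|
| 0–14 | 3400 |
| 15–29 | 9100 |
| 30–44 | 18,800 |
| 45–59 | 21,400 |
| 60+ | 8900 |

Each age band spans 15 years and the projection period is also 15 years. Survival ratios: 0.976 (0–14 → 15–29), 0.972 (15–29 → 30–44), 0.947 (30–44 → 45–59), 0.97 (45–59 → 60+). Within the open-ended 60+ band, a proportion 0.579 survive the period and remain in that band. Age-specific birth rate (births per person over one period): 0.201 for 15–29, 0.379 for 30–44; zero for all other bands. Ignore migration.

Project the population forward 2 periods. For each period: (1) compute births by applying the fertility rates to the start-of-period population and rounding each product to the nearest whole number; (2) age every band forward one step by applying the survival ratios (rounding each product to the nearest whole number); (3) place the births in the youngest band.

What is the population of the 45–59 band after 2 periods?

Period 1.
Births: 9100 * 0.201 = 1829 ; 18800 * 0.379 = 7125 → 8954
15–29: 3400 * 0.976 = 3318
30–44: 9100 * 0.972 = 8845
45–59: 18800 * 0.947 = 17804
60+: 21400 * 0.97 + 8900 * 0.579 = 20758 + 5153 = 25911
Population now: 0–14=8954, 15–29=3318, 30–44=8845, 45–59=17804, 60+=25911
Period 2.
Births: 3318 * 0.201 = 667 ; 8845 * 0.379 = 3352 → 4019
15–29: 8954 * 0.976 = 8739
30–44: 3318 * 0.972 = 3225
45–59: 8845 * 0.947 = 8376
60+: 17804 * 0.97 + 25911 * 0.579 = 17270 + 15002 = 32272
Population now: 0–14=4019, 15–29=8739, 30–44=3225, 45–59=8376, 60+=32272

8376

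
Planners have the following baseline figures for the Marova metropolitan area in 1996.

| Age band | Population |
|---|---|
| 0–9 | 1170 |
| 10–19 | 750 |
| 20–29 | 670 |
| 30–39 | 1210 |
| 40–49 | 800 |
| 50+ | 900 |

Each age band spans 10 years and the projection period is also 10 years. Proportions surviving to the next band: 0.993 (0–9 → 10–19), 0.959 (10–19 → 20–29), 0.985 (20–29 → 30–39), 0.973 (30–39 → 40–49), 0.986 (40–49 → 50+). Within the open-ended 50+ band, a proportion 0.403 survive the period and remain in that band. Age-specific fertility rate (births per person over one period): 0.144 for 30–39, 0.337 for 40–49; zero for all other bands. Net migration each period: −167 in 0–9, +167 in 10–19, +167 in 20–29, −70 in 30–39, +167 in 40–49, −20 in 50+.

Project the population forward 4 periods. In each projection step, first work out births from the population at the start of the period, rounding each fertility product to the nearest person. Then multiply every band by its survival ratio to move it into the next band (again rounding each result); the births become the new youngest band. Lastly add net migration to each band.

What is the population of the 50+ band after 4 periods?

Period 1:
Births: 1210 × 0.144 = 174 ; 800 × 0.337 = 270 → 444
10–19: 1170 × 0.993 = 1162
20–29: 750 × 0.959 = 719
30–39: 670 × 0.985 = 660
40–49: 1210 × 0.973 = 1177
50+: 800 × 0.986 + 900 × 0.403 = 789 + 363 = 1152
Net migration: 0–9 − 167 → 277; 10–19 + 167 → 1329; 20–29 + 167 → 886; 30–39 − 70 → 590; 40–49 + 167 → 1344; 50+ − 20 → 1132
→ [277, 1329, 886, 590, 1344, 1132]
Period 2:
Births: 590 × 0.144 = 85 ; 1344 × 0.337 = 453 → 538
10–19: 277 × 0.993 = 275
20–29: 1329 × 0.959 = 1275
30–39: 886 × 0.985 = 873
40–49: 590 × 0.973 = 574
50+: 1344 × 0.986 + 1132 × 0.403 = 1325 + 456 = 1781
Net migration: 0–9 − 167 → 371; 10–19 + 167 → 442; 20–29 + 167 → 1442; 30–39 − 70 → 803; 40–49 + 167 → 741; 50+ − 20 → 1761
→ [371, 442, 1442, 803, 741, 1761]
Period 3:
Births: 803 × 0.144 = 116 ; 741 × 0.337 = 250 → 366
10–19: 371 × 0.993 = 368
20–29: 442 × 0.959 = 424
30–39: 1442 × 0.985 = 1420
40–49: 803 × 0.973 = 781
50+: 741 × 0.986 + 1761 × 0.403 = 731 + 710 = 1441
Net migration: 0–9 − 167 → 199; 10–19 + 167 → 535; 20–29 + 167 → 591; 30–39 − 70 → 1350; 40–49 + 167 → 948; 50+ − 20 → 1421
→ [199, 535, 591, 1350, 948, 1421]
Period 4:
Births: 1350 × 0.144 = 194 ; 948 × 0.337 = 319 → 513
10–19: 199 × 0.993 = 198
20–29: 535 × 0.959 = 513
30–39: 591 × 0.985 = 582
40–49: 1350 × 0.973 = 1314
50+: 948 × 0.986 + 1421 × 0.403 = 935 + 573 = 1508
Net migration: 0–9 − 167 → 346; 10–19 + 167 → 365; 20–29 + 167 → 680; 30–39 − 70 → 512; 40–49 + 167 → 1481; 50+ − 20 → 1488
→ [346, 365, 680, 512, 1481, 1488]

1488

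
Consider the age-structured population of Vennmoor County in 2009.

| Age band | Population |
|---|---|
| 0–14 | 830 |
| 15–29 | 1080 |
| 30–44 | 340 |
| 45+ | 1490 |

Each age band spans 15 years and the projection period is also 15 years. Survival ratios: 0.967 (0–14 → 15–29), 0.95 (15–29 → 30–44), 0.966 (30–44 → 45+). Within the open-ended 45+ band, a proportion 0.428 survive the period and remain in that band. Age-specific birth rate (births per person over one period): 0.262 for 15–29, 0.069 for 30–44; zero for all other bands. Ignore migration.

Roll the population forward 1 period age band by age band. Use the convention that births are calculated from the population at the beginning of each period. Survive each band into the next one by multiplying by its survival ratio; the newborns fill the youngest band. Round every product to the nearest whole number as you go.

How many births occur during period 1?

306

(Bands numbered youngest = 1 to oldest = 4.)
— Period 1 —
Births: 1080 × 0.262 = 283 ; 340 × 0.069 = 23 → total 306
Band 2: 830 × 0.967 = 803
Band 3: 1080 × 0.95 = 1026
Band 4: 340 × 0.966 + 1490 × 0.428 = 328 + 638 = 966
Population now: 0–14=306, 15–29=803, 30–44=1026, 45+=966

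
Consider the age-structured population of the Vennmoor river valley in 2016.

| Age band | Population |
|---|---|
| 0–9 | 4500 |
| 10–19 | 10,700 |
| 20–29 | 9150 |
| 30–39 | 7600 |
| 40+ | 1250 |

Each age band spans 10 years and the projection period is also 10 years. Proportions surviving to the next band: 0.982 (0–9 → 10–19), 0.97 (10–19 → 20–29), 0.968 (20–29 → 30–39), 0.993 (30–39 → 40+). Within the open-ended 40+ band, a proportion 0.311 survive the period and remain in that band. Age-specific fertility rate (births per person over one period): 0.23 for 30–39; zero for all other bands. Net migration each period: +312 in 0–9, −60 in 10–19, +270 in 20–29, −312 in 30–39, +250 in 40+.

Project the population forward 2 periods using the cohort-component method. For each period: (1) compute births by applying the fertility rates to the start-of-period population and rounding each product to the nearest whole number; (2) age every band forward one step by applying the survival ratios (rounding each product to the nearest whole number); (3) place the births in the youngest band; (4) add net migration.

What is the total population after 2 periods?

Call the bands 1 to 5, youngest first.
Period 1:
Births: 7600 × 0.23 = 1748
Band 2: 4500 × 0.982 = 4419
Band 3: 10700 × 0.97 = 10379
Band 4: 9150 × 0.968 = 8857
Band 5: 7600 × 0.993 + 1250 × 0.311 = 7547 + 389 = 7936
Net migration: Band 1 + 312 → 2060; Band 2 − 60 → 4359; Band 3 + 270 → 10649; Band 4 − 312 → 8545; Band 5 + 250 → 8186
Giving 2060 / 4359 / 10649 / 8545 / 8186.
Period 2:
Births: 8545 × 0.23 = 1965
Band 2: 2060 × 0.982 = 2023
Band 3: 4359 × 0.97 = 4228
Band 4: 10649 × 0.968 = 10308
Band 5: 8545 × 0.993 + 8186 × 0.311 = 8485 + 2546 = 11031
Net migration: Band 1 + 312 → 2277; Band 2 − 60 → 1963; Band 3 + 270 → 4498; Band 4 − 312 → 9996; Band 5 + 250 → 11281
Giving 2277 / 1963 / 4498 / 9996 / 11281.
Total after period 2: 2277 + 1963 + 4498 + 9996 + 11281 = 30015

30015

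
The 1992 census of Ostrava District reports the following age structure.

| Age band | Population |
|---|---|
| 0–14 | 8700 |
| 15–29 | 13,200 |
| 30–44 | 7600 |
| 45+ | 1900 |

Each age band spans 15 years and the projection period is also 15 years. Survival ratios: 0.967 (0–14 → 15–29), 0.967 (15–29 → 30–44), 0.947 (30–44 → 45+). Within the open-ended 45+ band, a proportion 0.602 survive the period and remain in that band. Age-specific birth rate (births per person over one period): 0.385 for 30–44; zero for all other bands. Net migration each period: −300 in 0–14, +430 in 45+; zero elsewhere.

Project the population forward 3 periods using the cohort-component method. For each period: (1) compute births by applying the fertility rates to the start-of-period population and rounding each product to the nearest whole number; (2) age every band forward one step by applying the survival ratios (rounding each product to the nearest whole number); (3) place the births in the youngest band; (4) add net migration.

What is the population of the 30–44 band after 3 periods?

[period 1]
Births: 7600 * 0.385 = 2926
15–29: 8700 * 0.967 = 8413
30–44: 13200 * 0.967 = 12764
45+: 7600 * 0.947 + 1900 * 0.602 = 7197 + 1144 = 8341
Net migration: 0–14 − 300 → 2626; 45+ + 430 → 8771
End of period: [2626, 8413, 12764, 8771]
[period 2]
Births: 12764 * 0.385 = 4914
15–29: 2626 * 0.967 = 2539
30–44: 8413 * 0.967 = 8135
45+: 12764 * 0.947 + 8771 * 0.602 = 12088 + 5280 = 17368
Net migration: 0–14 − 300 → 4614; 45+ + 430 → 17798
End of period: [4614, 2539, 8135, 17798]
[period 3]
Births: 8135 * 0.385 = 3132
15–29: 4614 * 0.967 = 4462
30–44: 2539 * 0.967 = 2455
45+: 8135 * 0.947 + 17798 * 0.602 = 7704 + 10714 = 18418
Net migration: 0–14 − 300 → 2832; 45+ + 430 → 18848
End of period: [2832, 4462, 2455, 18848]

2455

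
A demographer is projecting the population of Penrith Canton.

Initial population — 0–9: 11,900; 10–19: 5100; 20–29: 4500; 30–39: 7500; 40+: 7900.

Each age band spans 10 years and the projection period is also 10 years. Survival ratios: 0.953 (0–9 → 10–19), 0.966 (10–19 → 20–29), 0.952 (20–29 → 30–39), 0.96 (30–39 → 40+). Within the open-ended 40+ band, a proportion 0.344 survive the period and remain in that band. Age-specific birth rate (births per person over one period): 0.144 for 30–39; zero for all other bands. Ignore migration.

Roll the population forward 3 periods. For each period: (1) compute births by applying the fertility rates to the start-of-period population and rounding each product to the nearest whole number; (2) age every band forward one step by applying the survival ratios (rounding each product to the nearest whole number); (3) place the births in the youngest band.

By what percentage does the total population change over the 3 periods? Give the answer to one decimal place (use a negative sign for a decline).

— Period 1 —
Births: 7500 × 0.144 = 1080
10–19: 11900 × 0.953 = 11341
20–29: 5100 × 0.966 = 4927
30–39: 4500 × 0.952 = 4284
40+: 7500 × 0.96 + 7900 × 0.344 = 7200 + 2718 = 9918
→ [1080, 11341, 4927, 4284, 9918]
— Period 2 —
Births: 4284 × 0.144 = 617
10–19: 1080 × 0.953 = 1029
20–29: 11341 × 0.966 = 10955
30–39: 4927 × 0.952 = 4691
40+: 4284 × 0.96 + 9918 × 0.344 = 4113 + 3412 = 7525
→ [617, 1029, 10955, 4691, 7525]
— Period 3 —
Births: 4691 × 0.144 = 676
10–19: 617 × 0.953 = 588
20–29: 1029 × 0.966 = 994
30–39: 10955 × 0.952 = 10429
40+: 4691 × 0.96 + 7525 × 0.344 = 4503 + 2589 = 7092
→ [676, 588, 994, 10429, 7092]
Total: 36900 → 19779; change = -17121; percentage change = -46.4%

-46.4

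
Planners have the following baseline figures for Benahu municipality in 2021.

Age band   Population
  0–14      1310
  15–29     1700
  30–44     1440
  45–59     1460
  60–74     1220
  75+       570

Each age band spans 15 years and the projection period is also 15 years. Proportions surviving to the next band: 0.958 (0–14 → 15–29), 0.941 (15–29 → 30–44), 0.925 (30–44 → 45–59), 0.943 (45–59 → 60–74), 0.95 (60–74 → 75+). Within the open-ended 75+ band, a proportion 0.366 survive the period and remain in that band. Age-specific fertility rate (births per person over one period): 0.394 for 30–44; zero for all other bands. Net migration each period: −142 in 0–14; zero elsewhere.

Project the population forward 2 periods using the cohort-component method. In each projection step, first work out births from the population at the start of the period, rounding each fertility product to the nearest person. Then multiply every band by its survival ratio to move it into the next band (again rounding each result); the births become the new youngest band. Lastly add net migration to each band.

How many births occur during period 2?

630

(Bands numbered youngest = 1 to oldest = 6.)
[period 1]
Births: 1440 × 0.394 = 567
Band 2: 1310 × 0.958 = 1255
Band 3: 1700 × 0.941 = 1600
Band 4: 1440 × 0.925 = 1332
Band 5: 1460 × 0.943 = 1377
Band 6: 1220 × 0.95 + 570 × 0.366 = 1159 + 209 = 1368
Net migration: Band 1 − 142 → 425
Population now: 0–14=425, 15–29=1255, 30–44=1600, 45–59=1332, 60–74=1377, 75+=1368
[period 2]
Births: 1600 × 0.394 = 630
Band 2: 425 × 0.958 = 407
Band 3: 1255 × 0.941 = 1181
Band 4: 1600 × 0.925 = 1480
Band 5: 1332 × 0.943 = 1256
Band 6: 1377 × 0.95 + 1368 × 0.366 = 1308 + 501 = 1809
Net migration: Band 1 − 142 → 488
Population now: 0–14=488, 15–29=407, 30–44=1181, 45–59=1480, 60–74=1256, 75+=1809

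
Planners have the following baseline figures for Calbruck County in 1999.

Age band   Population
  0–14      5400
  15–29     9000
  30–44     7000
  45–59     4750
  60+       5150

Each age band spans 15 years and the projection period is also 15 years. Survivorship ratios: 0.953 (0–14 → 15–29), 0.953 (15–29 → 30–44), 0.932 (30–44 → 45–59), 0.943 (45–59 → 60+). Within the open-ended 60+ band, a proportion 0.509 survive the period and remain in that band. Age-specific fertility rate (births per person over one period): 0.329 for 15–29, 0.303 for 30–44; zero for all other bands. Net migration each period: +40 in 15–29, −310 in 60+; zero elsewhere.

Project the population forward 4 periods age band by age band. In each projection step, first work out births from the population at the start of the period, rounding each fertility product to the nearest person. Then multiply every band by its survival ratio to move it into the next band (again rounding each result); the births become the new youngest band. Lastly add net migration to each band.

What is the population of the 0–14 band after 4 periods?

2773

— Period 1 —
Births: 9000 × 0.329 = 2961  |  7000 × 0.303 = 2121 — total 5082
15–29: 5400 × 0.953 = 5146
30–44: 9000 × 0.953 = 8577
45–59: 7000 × 0.932 = 6524
60+: 4750 × 0.943 + 5150 × 0.509 = 4479 + 2621 = 7100
Net migration: 15–29 + 40 → 5186; 60+ − 310 → 6790
→ [5082, 5186, 8577, 6524, 6790]
— Period 2 —
Births: 5186 × 0.329 = 1706  |  8577 × 0.303 = 2599 — total 4305
15–29: 5082 × 0.953 = 4843
30–44: 5186 × 0.953 = 4942
45–59: 8577 × 0.932 = 7994
60+: 6524 × 0.943 + 6790 × 0.509 = 6152 + 3456 = 9608
Net migration: 15–29 + 40 → 4883; 60+ − 310 → 9298
→ [4305, 4883, 4942, 7994, 9298]
— Period 3 —
Births: 4883 × 0.329 = 1607  |  4942 × 0.303 = 1497 — total 3104
15–29: 4305 × 0.953 = 4103
30–44: 4883 × 0.953 = 4653
45–59: 4942 × 0.932 = 4606
60+: 7994 × 0.943 + 9298 × 0.509 = 7538 + 4733 = 12271
Net migration: 15–29 + 40 → 4143; 60+ − 310 → 11961
→ [3104, 4143, 4653, 4606, 11961]
— Period 4 —
Births: 4143 × 0.329 = 1363  |  4653 × 0.303 = 1410 — total 2773
15–29: 3104 × 0.953 = 2958
30–44: 4143 × 0.953 = 3948
45–59: 4653 × 0.932 = 4337
60+: 4606 × 0.943 + 11961 × 0.509 = 4343 + 6088 = 10431
Net migration: 15–29 + 40 → 2998; 60+ − 310 → 10121
→ [2773, 2998, 3948, 4337, 10121]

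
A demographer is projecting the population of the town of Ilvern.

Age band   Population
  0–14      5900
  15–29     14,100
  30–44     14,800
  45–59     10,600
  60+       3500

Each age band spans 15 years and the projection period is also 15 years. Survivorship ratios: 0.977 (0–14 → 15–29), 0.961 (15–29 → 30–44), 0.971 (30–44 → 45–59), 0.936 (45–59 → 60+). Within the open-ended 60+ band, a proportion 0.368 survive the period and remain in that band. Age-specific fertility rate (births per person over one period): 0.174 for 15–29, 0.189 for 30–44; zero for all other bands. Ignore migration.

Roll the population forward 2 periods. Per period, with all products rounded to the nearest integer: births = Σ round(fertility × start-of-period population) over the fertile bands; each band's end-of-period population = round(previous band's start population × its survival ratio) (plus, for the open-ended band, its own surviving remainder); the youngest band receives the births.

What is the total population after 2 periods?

Let band 1 be 0–14 through band 5 = 60+.
Period 1.
Births: 14100 × 0.174 = 2453  |  14800 × 0.189 = 2797 → 5250
Band 2: 5900 × 0.977 = 5764
Band 3: 14100 × 0.961 = 13550
Band 4: 14800 × 0.971 = 14371
Band 5: 10600 × 0.936 + 3500 × 0.368 = 9922 + 1288 = 11210
End of period: [5250, 5764, 13550, 14371, 11210]
Period 2.
Births: 5764 × 0.174 = 1003  |  13550 × 0.189 = 2561 → 3564
Band 2: 5250 × 0.977 = 5129
Band 3: 5764 × 0.961 = 5539
Band 4: 13550 × 0.971 = 13157
Band 5: 14371 × 0.936 + 11210 × 0.368 = 13451 + 4125 = 17576
End of period: [3564, 5129, 5539, 13157, 17576]
Total after period 2: 3564 + 5129 + 5539 + 13157 + 17576 = 44965

44965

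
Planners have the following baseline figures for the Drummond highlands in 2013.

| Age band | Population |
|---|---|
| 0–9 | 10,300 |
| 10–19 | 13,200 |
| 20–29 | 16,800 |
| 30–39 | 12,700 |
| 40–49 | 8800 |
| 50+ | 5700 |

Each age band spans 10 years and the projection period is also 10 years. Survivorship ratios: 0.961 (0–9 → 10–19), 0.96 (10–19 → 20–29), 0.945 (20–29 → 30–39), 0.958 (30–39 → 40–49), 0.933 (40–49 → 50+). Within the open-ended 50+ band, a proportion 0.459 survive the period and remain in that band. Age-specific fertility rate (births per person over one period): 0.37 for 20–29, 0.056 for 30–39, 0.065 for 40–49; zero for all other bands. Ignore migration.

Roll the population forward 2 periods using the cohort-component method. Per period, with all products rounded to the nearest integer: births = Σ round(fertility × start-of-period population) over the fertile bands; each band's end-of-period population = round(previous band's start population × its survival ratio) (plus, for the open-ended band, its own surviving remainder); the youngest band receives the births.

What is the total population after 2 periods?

Period 1.
Births: 16800 * 0.37 = 6216, 12700 * 0.056 = 711, 8800 * 0.065 = 572 → total 7499
10–19: 10300 * 0.961 = 9898
20–29: 13200 * 0.96 = 12672
30–39: 16800 * 0.945 = 15876
40–49: 12700 * 0.958 = 12167
50+: 8800 * 0.933 + 5700 * 0.459 = 8210 + 2616 = 10826
End of period: [7499, 9898, 12672, 15876, 12167, 10826]
Period 2.
Births: 12672 * 0.37 = 4689, 15876 * 0.056 = 889, 12167 * 0.065 = 791 → total 6369
10–19: 7499 * 0.961 = 7207
20–29: 9898 * 0.96 = 9502
30–39: 12672 * 0.945 = 11975
40–49: 15876 * 0.958 = 15209
50+: 12167 * 0.933 + 10826 * 0.459 = 11352 + 4969 = 16321
End of period: [6369, 7207, 9502, 11975, 15209, 16321]
Total after period 2: 6369 + 7207 + 9502 + 11975 + 15209 + 16321 = 66583

66583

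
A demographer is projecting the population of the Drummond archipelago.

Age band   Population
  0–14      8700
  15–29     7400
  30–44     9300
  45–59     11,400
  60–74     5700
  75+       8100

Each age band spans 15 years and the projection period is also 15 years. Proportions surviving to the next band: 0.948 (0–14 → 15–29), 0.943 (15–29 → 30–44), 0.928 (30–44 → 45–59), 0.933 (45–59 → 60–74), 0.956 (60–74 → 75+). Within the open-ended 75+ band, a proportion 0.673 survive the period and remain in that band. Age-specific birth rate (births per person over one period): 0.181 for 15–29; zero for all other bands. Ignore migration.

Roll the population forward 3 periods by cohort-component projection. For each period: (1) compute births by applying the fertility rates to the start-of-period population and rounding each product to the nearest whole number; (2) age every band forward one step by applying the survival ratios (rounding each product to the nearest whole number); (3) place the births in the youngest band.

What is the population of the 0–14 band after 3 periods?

Period 1:
Births: 7400 × 0.181 = 1339
15–29: 8700 × 0.948 = 8248
30–44: 7400 × 0.943 = 6978
45–59: 9300 × 0.928 = 8630
60–74: 11400 × 0.933 = 10636
75+: 5700 × 0.956 + 8100 × 0.673 = 5449 + 5451 = 10900
→ [1339, 8248, 6978, 8630, 10636, 10900]
Period 2:
Births: 8248 × 0.181 = 1493
15–29: 1339 × 0.948 = 1269
30–44: 8248 × 0.943 = 7778
45–59: 6978 × 0.928 = 6476
60–74: 8630 × 0.933 = 8052
75+: 10636 × 0.956 + 10900 × 0.673 = 10168 + 7336 = 17504
→ [1493, 1269, 7778, 6476, 8052, 17504]
Period 3:
Births: 1269 × 0.181 = 230
15–29: 1493 × 0.948 = 1415
30–44: 1269 × 0.943 = 1197
45–59: 7778 × 0.928 = 7218
60–74: 6476 × 0.933 = 6042
75+: 8052 × 0.956 + 17504 × 0.673 = 7698 + 11780 = 19478
→ [230, 1415, 1197, 7218, 6042, 19478]

230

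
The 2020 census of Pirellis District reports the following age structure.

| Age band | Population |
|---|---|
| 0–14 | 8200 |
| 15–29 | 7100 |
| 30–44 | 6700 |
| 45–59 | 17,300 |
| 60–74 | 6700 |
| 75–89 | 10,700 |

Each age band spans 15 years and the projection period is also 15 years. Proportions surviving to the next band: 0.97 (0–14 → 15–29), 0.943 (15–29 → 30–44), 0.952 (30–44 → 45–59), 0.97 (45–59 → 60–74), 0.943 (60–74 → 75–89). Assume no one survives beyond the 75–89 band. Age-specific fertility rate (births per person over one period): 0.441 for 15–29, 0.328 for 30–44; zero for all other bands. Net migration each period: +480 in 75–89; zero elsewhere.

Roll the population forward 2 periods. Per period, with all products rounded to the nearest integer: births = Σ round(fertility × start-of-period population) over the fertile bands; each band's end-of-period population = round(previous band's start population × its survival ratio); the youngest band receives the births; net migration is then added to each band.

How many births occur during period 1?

5329

[period 1]
Births: 7100 × 0.441 = 3131, 6700 × 0.328 = 2198 → 5329
15–29: 8200 × 0.97 = 7954
30–44: 7100 × 0.943 = 6695
45–59: 6700 × 0.952 = 6378
60–74: 17300 × 0.97 = 16781
75–89: 6700 × 0.943 = 6318
Net migration: 75–89 + 480 → 6798
Giving 5329 / 7954 / 6695 / 6378 / 16781 / 6798.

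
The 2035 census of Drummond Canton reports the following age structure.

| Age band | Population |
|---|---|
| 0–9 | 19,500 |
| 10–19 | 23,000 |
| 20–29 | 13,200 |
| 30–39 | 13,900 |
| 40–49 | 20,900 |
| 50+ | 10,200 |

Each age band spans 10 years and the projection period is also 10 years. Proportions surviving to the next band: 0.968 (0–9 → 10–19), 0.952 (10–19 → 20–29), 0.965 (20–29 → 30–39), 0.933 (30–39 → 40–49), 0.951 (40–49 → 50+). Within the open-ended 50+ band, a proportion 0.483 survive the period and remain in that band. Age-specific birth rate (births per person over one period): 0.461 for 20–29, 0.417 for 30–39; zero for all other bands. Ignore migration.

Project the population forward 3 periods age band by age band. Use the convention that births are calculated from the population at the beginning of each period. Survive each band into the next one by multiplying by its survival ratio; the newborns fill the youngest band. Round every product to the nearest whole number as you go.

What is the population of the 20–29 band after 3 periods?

10949

Period 1:
Births: 13200 * 0.461 = 6085 ; 13900 * 0.417 = 5796 ⇒ total 11881
10–19: 19500 * 0.968 = 18876
20–29: 23000 * 0.952 = 21896
30–39: 13200 * 0.965 = 12738
40–49: 13900 * 0.933 = 12969
50+: 20900 * 0.951 + 10200 * 0.483 = 19876 + 4927 = 24803
End of period: [11881, 18876, 21896, 12738, 12969, 24803]
Period 2:
Births: 21896 * 0.461 = 10094 ; 12738 * 0.417 = 5312 ⇒ total 15406
10–19: 11881 * 0.968 = 11501
20–29: 18876 * 0.952 = 17970
30–39: 21896 * 0.965 = 21130
40–49: 12738 * 0.933 = 11885
50+: 12969 * 0.951 + 24803 * 0.483 = 12334 + 11980 = 24314
End of period: [15406, 11501, 17970, 21130, 11885, 24314]
Period 3:
Births: 17970 * 0.461 = 8284 ; 21130 * 0.417 = 8811 ⇒ total 17095
10–19: 15406 * 0.968 = 14913
20–29: 11501 * 0.952 = 10949
30–39: 17970 * 0.965 = 17341
40–49: 21130 * 0.933 = 19714
50+: 11885 * 0.951 + 24314 * 0.483 = 11303 + 11744 = 23047
End of period: [17095, 14913, 10949, 17341, 19714, 23047]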